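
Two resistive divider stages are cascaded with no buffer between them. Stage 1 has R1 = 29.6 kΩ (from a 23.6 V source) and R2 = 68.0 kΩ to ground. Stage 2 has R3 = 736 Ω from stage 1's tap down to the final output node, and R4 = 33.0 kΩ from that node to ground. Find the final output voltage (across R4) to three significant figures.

V_out ≈ 9.98 V

Stage 2 presents R3+R4 = 33740 Ω as a load on stage 1's tap.
Stage 1's lower leg becomes R2‖(R3+R4) = 22550 Ω, so V_mid = 23.6 × 22550/52150 = 10.20 V.
Stage 2 is itself unloaded: V_out = V_mid × R4/(R3+R4) = 10.20 × 33000/33740 = 9.98 V.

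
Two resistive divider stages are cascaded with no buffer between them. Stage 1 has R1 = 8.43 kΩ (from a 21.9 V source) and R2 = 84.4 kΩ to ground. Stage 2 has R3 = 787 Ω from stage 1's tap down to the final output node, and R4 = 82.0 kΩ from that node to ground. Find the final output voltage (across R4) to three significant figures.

Stage 2 presents R3+R4 = 82790 Ω as a load on stage 1's tap.
Stage 1's lower leg becomes R2‖(R3+R4) = 41790 Ω, so V_mid = 21.9 × 41790/50220 = 18.22 V.
Stage 2 is itself unloaded: V_out = V_mid × R4/(R3+R4) = 18.22 × 82000/82790 = 18.1 V.

V_out ≈ 18.1 V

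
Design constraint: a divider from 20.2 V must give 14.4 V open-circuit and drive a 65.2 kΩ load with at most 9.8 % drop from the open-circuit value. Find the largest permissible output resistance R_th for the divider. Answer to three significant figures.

R_th ≤ 7.08 kΩ

Loading drop = R_th/(R_th + R_L) ≤ 0.0980, so R_th ≤ R_L · ε/(1−ε) = 65.2 kΩ × 0.0980/0.9020 = 7.08 kΩ.
(Any R1, R2 with R2/(R1+R2) = 0.713 and R1‖R2 ≤ 7.08 kΩ will meet the spec.)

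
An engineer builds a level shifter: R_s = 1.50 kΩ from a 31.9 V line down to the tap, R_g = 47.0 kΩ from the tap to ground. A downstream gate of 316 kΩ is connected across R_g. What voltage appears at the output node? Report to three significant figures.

V_out ≈ 30.8 V

The load sits in parallel with R_g: R_g‖R_L = (47.0 × 316) / (47.0 + 316) = 40.91 kΩ.
V_out = 31.9 × 40.91 / (1.50 + 40.91) = 31.9 × 40.91/42.41 = 30.8 V.
(Unloaded it would have been 30.9 V.)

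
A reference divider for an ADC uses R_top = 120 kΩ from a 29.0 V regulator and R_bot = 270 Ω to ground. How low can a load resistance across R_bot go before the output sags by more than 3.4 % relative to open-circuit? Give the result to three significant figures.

Output resistance R_th = R_top‖R_bot = (120000 × 270)/120300 = 269.4 Ω.
The fractional drop is R_th/(R_th + R_L); requiring this ≤ 0.0340 gives R_L ≥ R_th(1/0.0340 − 1) = 269.4 × 28.41 = 7.65 kΩ.

R_L(min) ≈ 7.65 kΩ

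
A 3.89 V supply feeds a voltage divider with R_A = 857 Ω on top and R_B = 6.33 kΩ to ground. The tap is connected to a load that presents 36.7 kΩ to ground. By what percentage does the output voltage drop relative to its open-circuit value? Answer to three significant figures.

2.02 %

The divider's output (Thévenin) resistance is R_A‖R_B = 754.8 Ω.
Fractional drop under load = R_th/(R_th + R_L) = 754.8 / (754.8 + 36700) = 0.02015.
So the output falls by 2.02 %.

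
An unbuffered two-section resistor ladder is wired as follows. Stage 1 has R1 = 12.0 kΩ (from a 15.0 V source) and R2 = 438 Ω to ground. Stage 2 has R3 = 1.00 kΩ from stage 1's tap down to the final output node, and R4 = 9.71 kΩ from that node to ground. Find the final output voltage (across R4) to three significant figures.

Stage 2 presents R3+R4 = 10710 Ω as a load on stage 1's tap.
Stage 1's lower leg becomes R2‖(R3+R4) = 420.8 Ω, so V_mid = 15.0 × 420.8/12420 = 0.5082 V.
Stage 2 is itself unloaded: V_out = V_mid × R4/(R3+R4) = 0.5082 × 9710/10710 = 0.461 V.

V_out ≈ 0.461 V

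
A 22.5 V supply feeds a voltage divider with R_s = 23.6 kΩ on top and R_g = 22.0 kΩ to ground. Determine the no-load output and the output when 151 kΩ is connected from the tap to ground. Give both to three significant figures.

Open-circuit: V = 22.5 × 22.0/(23.6 + 22.0) = 10.9 V.
With the load, R_g becomes R_g‖R_L = 19.20 kΩ, so V = 22.5 × 19.20/42.80 = 10.1 V.

Unloaded: 10.9 V; loaded: 10.1 V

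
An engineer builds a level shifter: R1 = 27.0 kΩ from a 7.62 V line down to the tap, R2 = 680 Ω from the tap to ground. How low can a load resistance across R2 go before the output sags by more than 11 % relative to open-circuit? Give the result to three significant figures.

R_L(min) ≈ 5.37 kΩ

Output resistance R_th = R1‖R2 = (27000 × 680)/27680 = 663.3 Ω.
The fractional drop is R_th/(R_th + R_L); requiring this ≤ 0.110 gives R_L ≥ R_th(1/0.110 − 1) = 663.3 × 8.091 = 5.37 kΩ.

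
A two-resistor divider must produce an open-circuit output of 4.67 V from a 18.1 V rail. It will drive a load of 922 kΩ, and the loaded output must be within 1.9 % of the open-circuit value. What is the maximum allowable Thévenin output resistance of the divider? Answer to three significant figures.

Loading drop = R_th/(R_th + R_L) ≤ 0.0190, so R_th ≤ R_L · ε/(1−ε) = 922 kΩ × 0.0190/0.9810 = 17.9 kΩ.
(Any R1, R2 with R2/(R1+R2) = 0.258 and R1‖R2 ≤ 17.9 kΩ will meet the spec.)

R_th ≤ 17.9 kΩ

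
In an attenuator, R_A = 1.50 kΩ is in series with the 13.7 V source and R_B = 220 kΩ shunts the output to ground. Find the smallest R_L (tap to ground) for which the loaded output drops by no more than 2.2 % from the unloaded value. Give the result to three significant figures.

R_L(min) ≈ 66.2 kΩ

Output resistance R_th = R_A‖R_B = (1.50 × 220)/221.5 = 1.490 kΩ.
The fractional drop is R_th/(R_th + R_L); requiring this ≤ 0.0220 gives R_L ≥ R_th(1/0.0220 − 1) = 1.490 × 44.45 = 66.2 kΩ.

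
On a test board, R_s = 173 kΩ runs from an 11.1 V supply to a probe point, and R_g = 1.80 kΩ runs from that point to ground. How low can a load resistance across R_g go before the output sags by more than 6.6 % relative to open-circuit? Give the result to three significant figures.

Output resistance R_th = R_s‖R_g = (173 × 1.80)/174.8 = 1.781 kΩ.
The fractional drop is R_th/(R_th + R_L); requiring this ≤ 0.0660 gives R_L ≥ R_th(1/0.0660 − 1) = 1.781 × 14.15 = 25.2 kΩ.

R_L(min) ≈ 25.2 kΩ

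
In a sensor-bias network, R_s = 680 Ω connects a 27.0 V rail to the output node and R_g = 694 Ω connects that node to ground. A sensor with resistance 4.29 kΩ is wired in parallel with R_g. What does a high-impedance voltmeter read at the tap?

V_out ≈ 12.6 V

The load sits in parallel with R_g: R_g‖R_L = (694 × 4290) / (694 + 4290) = 597.4 Ω.
V_out = 27.0 × 597.4 / (680 + 597.4) = 27.0 × 597.4/1277 = 12.6 V.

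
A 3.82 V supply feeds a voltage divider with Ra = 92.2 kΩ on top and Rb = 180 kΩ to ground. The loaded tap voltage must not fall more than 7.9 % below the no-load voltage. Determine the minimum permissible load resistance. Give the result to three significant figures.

Output resistance R_th = Ra‖Rb = (92.2 × 180)/272.2 = 60.97 kΩ.
The fractional drop is R_th/(R_th + R_L); requiring this ≤ 0.0790 gives R_L ≥ R_th(1/0.0790 − 1) = 60.97 × 11.66 = 711 kΩ.

R_L(min) ≈ 711 kΩ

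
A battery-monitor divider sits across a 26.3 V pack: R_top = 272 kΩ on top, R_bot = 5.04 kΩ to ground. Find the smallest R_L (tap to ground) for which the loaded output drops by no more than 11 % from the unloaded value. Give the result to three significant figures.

Output resistance R_th = R_top‖R_bot = (272 × 5.04)/277.0 = 4.948 kΩ.
The fractional drop is R_th/(R_th + R_L); requiring this ≤ 0.110 gives R_L ≥ R_th(1/0.110 − 1) = 4.948 × 8.091 = 40.0 kΩ.

R_L(min) ≈ 40.0 kΩ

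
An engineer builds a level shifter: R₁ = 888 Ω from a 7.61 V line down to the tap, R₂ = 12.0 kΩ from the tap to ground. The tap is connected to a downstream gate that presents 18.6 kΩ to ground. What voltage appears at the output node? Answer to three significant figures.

The load sits in parallel with R₂: R₂‖R_L = (12000 × 18600) / (12000 + 18600) = 7294 Ω.
V_out = 7.61 × 7294 / (888 + 7294) = 7.61 × 7294/8182 = 6.78 V.

V_out ≈ 6.78 V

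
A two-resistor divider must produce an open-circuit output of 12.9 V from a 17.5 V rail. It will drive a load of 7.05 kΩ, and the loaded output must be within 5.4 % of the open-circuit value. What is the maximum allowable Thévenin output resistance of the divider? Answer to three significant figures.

R_th ≤ 402 Ω

Loading drop = R_th/(R_th + R_L) ≤ 0.0540, so R_th ≤ R_L · ε/(1−ε) = 7.05 kΩ × 0.0540/0.9460 = 402 Ω.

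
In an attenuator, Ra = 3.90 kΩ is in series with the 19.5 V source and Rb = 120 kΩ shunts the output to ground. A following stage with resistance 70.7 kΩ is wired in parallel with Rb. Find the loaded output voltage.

The load sits in parallel with Rb: Rb‖R_L = (120 × 70.7) / (120 + 70.7) = 44.49 kΩ.
V_out = 19.5 × 44.49 / (3.90 + 44.49) = 19.5 × 44.49/48.39 = 17.9 V.
(Unloaded it would have been 18.9 V.)

V_out ≈ 17.9 V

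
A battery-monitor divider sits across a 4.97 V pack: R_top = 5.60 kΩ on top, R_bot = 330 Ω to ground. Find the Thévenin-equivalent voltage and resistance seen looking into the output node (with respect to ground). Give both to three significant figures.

V_th is the open-circuit tap voltage: 4.97 × 330/(5600 + 330) = 0.277 V.
With the supply zeroed, R_top and R_bot appear in parallel from the tap: R_th = R_top‖R_bot = (5600 × 330)/5930 = 312 Ω.

V_th = 0.277 V, R_th = 312 Ω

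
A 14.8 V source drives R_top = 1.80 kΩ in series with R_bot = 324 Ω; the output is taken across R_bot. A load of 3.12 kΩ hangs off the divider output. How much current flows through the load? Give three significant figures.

I_L ≈ 0.665 mA

R_bot‖R_L = 293.5 Ω; V_out = 14.8 × 293.5/2094 = 2.075 V.
I_L = V_out / R_L = 2.075 / 3.12 kΩ = 0.665 mA.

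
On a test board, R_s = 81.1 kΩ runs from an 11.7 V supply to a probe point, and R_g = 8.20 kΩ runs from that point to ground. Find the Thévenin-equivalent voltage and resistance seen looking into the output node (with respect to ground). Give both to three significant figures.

V_th is the open-circuit tap voltage: 11.7 × 8.20/(81.1 + 8.20) = 1.07 V.
With the supply zeroed, R_s and R_g appear in parallel from the tap: R_th = R_s‖R_g = (81.1 × 8.20)/89.30 = 7.45 kΩ.

V_th = 1.07 V, R_th = 7.45 kΩ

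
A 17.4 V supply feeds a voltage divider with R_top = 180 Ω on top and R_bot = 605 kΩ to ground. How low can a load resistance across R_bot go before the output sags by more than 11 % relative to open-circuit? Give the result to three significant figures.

Output resistance R_th = R_top‖R_bot = (180 × 605000)/605200 = 179.9 Ω.
The fractional drop is R_th/(R_th + R_L); requiring this ≤ 0.110 gives R_L ≥ R_th(1/0.110 − 1) = 179.9 × 8.091 = 1.46 kΩ.

R_L(min) ≈ 1.46 kΩ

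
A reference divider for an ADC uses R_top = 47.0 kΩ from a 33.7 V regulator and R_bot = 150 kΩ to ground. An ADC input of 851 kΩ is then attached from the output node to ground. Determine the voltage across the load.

The load sits in parallel with R_bot: R_bot‖R_L = (150 × 851) / (150 + 851) = 127.5 kΩ.
V_out = 33.7 × 127.5 / (47.0 + 127.5) = 33.7 × 127.5/174.5 = 24.6 V.
(Unloaded it would have been 25.7 V.)

V_out ≈ 24.6 V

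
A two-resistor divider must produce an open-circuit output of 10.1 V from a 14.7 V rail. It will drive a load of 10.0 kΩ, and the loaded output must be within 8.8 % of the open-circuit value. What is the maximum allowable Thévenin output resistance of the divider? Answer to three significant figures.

R_th ≤ 965 Ω

Loading drop = R_th/(R_th + R_L) ≤ 0.0880, so R_th ≤ R_L · ε/(1−ε) = 10.0 kΩ × 0.0880/0.9120 = 965 Ω.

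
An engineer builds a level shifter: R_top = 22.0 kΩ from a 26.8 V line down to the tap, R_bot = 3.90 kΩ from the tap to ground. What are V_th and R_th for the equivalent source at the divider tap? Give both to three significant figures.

V_th is the open-circuit tap voltage: 26.8 × 3.90/(22.0 + 3.90) = 4.04 V.
With the supply zeroed, R_top and R_bot appear in parallel from the tap: R_th = R_top‖R_bot = (22.0 × 3.90)/25.90 = 3.31 kΩ.

V_th = 4.04 V, R_th = 3.31 kΩ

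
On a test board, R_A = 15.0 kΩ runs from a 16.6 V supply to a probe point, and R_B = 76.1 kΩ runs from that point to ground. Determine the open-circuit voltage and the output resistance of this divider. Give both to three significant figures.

V_th = 13.9 V, R_th = 12.5 kΩ

V_th is the open-circuit tap voltage: 16.6 × 76.1/(15.0 + 76.1) = 13.9 V.
With the supply zeroed, R_A and R_B appear in parallel from the tap: R_th = R_A‖R_B = (15.0 × 76.1)/91.10 = 12.5 kΩ.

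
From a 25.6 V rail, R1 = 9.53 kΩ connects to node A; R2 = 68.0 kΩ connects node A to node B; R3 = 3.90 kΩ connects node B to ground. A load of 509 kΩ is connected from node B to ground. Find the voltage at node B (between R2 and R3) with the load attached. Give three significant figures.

At node B, R3 is in parallel with the load: R3‖R_L = 3.870 kΩ.
Below node A the resistance is R2 + (R3‖R_L) = 71.87 kΩ, so V_A = 25.6 × 71.87/81.40 = 22.60 V.
Then V_B = V_A × (R3‖R_L)/(R2 + R3‖R_L) = 22.60 × 3.870/71.87 = 1.22 V.

V ≈ 1.22 V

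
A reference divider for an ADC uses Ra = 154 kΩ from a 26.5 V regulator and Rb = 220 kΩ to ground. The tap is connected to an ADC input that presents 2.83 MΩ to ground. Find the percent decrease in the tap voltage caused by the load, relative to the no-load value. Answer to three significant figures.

3.10 %

The divider's output (Thévenin) resistance is Ra‖Rb = 90.59 kΩ.
Fractional drop under load = R_th/(R_th + R_L) = 90.59 / (90.59 + 2830) = 0.03102.
So the output falls by 3.10 %.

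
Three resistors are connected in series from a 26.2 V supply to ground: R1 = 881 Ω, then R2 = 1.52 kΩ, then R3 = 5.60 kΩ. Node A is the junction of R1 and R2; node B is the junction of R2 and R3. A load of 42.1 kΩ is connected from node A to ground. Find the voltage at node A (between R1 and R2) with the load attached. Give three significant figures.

Below node A the series string R2+R3 = 7120 Ω sits in parallel with the 42100 Ω load: 6090 Ω.
V_A = 26.2 × 6090/(881 + 6090) = 22.9 V.

V ≈ 22.9 V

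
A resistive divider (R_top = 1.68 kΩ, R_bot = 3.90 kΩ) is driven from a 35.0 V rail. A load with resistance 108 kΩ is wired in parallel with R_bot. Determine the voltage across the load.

V_out ≈ 24.2 V

The load sits in parallel with R_bot: R_bot‖R_L = (3.90 × 108) / (3.90 + 108) = 3.764 kΩ.
V_out = 35.0 × 3.764 / (1.68 + 3.764) = 35.0 × 3.764/5.444 = 24.2 V.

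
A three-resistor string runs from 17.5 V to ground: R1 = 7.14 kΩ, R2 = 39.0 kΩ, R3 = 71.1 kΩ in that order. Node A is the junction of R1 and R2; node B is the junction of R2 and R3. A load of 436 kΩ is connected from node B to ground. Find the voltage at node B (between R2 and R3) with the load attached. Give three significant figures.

At node B, R3 is in parallel with the load: R3‖R_L = 61.13 kΩ.
Below node A the resistance is R2 + (R3‖R_L) = 100.1 kΩ, so V_A = 17.5 × 100.1/107.3 = 16.34 V.
Then V_B = V_A × (R3‖R_L)/(R2 + R3‖R_L) = 16.34 × 61.13/100.1 = 9.97 V.

V ≈ 9.97 V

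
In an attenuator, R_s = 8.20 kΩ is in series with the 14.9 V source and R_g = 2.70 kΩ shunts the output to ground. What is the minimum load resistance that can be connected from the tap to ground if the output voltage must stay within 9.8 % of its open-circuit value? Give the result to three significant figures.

Output resistance R_th = R_s‖R_g = (8.20 × 2.70)/10.90 = 2.031 kΩ.
The fractional drop is R_th/(R_th + R_L); requiring this ≤ 0.0980 gives R_L ≥ R_th(1/0.0980 − 1) = 2.031 × 9.204 = 18.7 kΩ.

R_L(min) ≈ 18.7 kΩ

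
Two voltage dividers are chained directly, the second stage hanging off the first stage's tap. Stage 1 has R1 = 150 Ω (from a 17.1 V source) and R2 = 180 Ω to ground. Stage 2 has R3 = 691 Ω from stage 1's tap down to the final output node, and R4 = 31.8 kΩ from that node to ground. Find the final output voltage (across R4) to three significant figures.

V_out ≈ 9.11 V

Stage 2 presents R3+R4 = 32490 Ω as a load on stage 1's tap.
Stage 1's lower leg becomes R2‖(R3+R4) = 179.0 Ω, so V_mid = 17.1 × 179.0/329.0 = 9.304 V.
Stage 2 is itself unloaded: V_out = V_mid × R4/(R3+R4) = 9.304 × 31800/32490 = 9.11 V.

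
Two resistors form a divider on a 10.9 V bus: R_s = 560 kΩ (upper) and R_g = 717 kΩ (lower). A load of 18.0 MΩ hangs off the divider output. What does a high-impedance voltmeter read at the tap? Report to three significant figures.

The load sits in parallel with R_g: R_g‖R_L = (717 × 18000) / (717 + 18000) = 689.5 kΩ.
V_out = 10.9 × 689.5 / (560 + 689.5) = 10.9 × 689.5/1250 = 6.01 V.

V_out ≈ 6.01 V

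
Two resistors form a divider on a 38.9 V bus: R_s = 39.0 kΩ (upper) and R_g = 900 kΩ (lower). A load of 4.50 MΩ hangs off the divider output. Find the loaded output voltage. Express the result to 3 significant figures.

V_out ≈ 37.0 V

The load sits in parallel with R_g: R_g‖R_L = (900 × 4500) / (900 + 4500) = 750.0 kΩ.
V_out = 38.9 × 750.0 / (39.0 + 750.0) = 38.9 × 750.0/789.0 = 37.0 V.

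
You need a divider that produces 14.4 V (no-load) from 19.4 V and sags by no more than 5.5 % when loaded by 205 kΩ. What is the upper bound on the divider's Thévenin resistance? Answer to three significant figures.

R_th ≤ 11.9 kΩ

Loading drop = R_th/(R_th + R_L) ≤ 0.0550, so R_th ≤ R_L · ε/(1−ε) = 205 kΩ × 0.0550/0.9450 = 11.9 kΩ.
(Any R1, R2 with R2/(R1+R2) = 0.742 and R1‖R2 ≤ 11.9 kΩ will meet the spec.)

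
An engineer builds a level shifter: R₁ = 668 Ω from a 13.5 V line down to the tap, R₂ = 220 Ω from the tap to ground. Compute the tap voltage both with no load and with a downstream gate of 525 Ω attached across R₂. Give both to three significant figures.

Unloaded: 3.34 V; loaded: 2.54 V

Open-circuit: V = 13.5 × 220/(668 + 220) = 3.34 V.
With the load, R₂ becomes R₂‖R_L = 155.0 Ω, so V = 13.5 × 155.0/823.0 = 2.54 V.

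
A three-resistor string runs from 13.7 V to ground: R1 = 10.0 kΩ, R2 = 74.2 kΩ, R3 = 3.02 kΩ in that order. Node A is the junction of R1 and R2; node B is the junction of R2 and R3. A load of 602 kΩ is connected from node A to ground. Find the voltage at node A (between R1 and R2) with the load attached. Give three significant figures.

V ≈ 12.0 V

Below node A the series string R2+R3 = 77.22 kΩ sits in parallel with the 602 kΩ load: 68.44 kΩ.
V_A = 13.7 × 68.44/(10.0 + 68.44) = 12.0 V.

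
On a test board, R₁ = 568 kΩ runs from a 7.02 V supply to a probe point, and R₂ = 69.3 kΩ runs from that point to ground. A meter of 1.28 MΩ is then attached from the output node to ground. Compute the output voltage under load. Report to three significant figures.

V_out ≈ 0.728 V

The load sits in parallel with R₂: R₂‖R_L = (69.3 × 1280) / (69.3 + 1280) = 65.74 kΩ.
V_out = 7.02 × 65.74 / (568 + 65.74) = 7.02 × 65.74/633.7 = 0.728 V.
(Unloaded it would have been 0.763 V.)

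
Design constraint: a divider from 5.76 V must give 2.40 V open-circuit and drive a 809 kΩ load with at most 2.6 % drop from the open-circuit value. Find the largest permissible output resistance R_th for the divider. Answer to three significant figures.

Loading drop = R_th/(R_th + R_L) ≤ 0.0260, so R_th ≤ R_L · ε/(1−ε) = 809 kΩ × 0.0260/0.9740 = 21.6 kΩ.

R_th ≤ 21.6 kΩ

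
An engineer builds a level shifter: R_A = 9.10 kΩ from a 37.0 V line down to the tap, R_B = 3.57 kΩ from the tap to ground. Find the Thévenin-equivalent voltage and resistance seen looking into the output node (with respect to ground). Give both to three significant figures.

V_th is the open-circuit tap voltage: 37.0 × 3.57/(9.10 + 3.57) = 10.4 V.
With the supply zeroed, R_A and R_B appear in parallel from the tap: R_th = R_A‖R_B = (9.10 × 3.57)/12.67 = 2.56 kΩ.

V_th = 10.4 V, R_th = 2.56 kΩ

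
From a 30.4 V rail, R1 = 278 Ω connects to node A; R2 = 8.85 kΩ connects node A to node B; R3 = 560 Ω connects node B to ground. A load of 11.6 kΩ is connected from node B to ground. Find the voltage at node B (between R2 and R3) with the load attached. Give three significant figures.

At node B, R3 is in parallel with the load: R3‖R_L = 534.2 Ω.
Below node A the resistance is R2 + (R3‖R_L) = 9384 Ω, so V_A = 30.4 × 9384/9662 = 29.53 V.
Then V_B = V_A × (R3‖R_L)/(R2 + R3‖R_L) = 29.53 × 534.2/9384 = 1.68 V.

V ≈ 1.68 V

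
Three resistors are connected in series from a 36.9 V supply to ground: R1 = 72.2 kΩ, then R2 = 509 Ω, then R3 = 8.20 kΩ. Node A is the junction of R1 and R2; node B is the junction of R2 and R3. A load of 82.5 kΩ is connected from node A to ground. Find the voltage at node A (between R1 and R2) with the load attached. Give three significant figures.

V ≈ 3.63 V

Below node A the series string R2+R3 = 8709 Ω sits in parallel with the 82500 Ω load: 7877 Ω.
V_A = 36.9 × 7877/(72200 + 7877) = 3.63 V.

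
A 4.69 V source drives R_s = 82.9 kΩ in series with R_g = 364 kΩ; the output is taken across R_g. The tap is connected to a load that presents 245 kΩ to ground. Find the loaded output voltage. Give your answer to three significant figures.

The load sits in parallel with R_g: R_g‖R_L = (364 × 245) / (364 + 245) = 146.4 kΩ.
V_out = 4.69 × 146.4 / (82.9 + 146.4) = 4.69 × 146.4/229.3 = 2.99 V.
(Unloaded it would have been 3.82 V.)

V_out ≈ 2.99 V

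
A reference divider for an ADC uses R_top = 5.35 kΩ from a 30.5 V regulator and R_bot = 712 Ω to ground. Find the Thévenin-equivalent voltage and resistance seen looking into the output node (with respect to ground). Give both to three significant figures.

V_th = 3.58 V, R_th = 628 Ω

V_th is the open-circuit tap voltage: 30.5 × 712/(5350 + 712) = 3.58 V.
With the supply zeroed, R_top and R_bot appear in parallel from the tap: R_th = R_top‖R_bot = (5350 × 712)/6062 = 628 Ω.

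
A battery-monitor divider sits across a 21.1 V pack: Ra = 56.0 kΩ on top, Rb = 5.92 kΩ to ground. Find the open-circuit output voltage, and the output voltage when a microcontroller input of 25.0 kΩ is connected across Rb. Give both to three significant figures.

Unloaded: 2.02 V; loaded: 1.66 V

Open-circuit: V = 21.1 × 5.92/(56.0 + 5.92) = 2.02 V.
With the load, Rb becomes Rb‖R_L = 4.787 kΩ, so V = 21.1 × 4.787/60.79 = 1.66 V.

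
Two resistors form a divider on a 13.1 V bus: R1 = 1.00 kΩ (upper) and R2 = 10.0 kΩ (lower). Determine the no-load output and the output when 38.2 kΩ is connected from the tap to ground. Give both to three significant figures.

Unloaded: 11.9 V; loaded: 11.6 V

Open-circuit: V = 13.1 × 10.0/(1.00 + 10.0) = 11.9 V.
With the load, R2 becomes R2‖R_L = 7.925 kΩ, so V = 13.1 × 7.925/8.925 = 11.6 V.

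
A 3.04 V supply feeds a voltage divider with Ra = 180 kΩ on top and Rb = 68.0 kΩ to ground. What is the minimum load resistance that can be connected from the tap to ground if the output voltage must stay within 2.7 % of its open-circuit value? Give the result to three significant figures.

R_L(min) ≈ 1.78 MΩ

Output resistance R_th = Ra‖Rb = (180 × 68.0)/248.0 = 49.35 kΩ.
The fractional drop is R_th/(R_th + R_L); requiring this ≤ 0.0270 gives R_L ≥ R_th(1/0.0270 − 1) = 49.35 × 36.04 = 1.78 MΩ.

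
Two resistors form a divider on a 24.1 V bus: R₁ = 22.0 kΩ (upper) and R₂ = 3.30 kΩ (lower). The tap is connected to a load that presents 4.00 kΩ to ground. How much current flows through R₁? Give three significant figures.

I ≈ 1.01 mA

R₂‖R_L = 1.808 kΩ, so the source sees R₁ + R₂‖R_L = 23.81 kΩ.
I = 24.1 V / 23.81 kΩ = 1.01 mA.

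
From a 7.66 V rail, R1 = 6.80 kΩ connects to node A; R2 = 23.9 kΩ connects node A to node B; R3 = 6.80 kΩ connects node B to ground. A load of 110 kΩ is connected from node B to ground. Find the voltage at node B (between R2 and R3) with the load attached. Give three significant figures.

At node B, R3 is in parallel with the load: R3‖R_L = 6.404 kΩ.
Below node A the resistance is R2 + (R3‖R_L) = 30.30 kΩ, so V_A = 7.66 × 30.30/37.10 = 6.256 V.
Then V_B = V_A × (R3‖R_L)/(R2 + R3‖R_L) = 6.256 × 6.404/30.30 = 1.32 V.

V ≈ 1.32 V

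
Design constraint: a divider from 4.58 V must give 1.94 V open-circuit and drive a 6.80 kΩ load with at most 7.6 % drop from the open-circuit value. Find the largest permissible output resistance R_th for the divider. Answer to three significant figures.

R_th ≤ 559 Ω

Loading drop = R_th/(R_th + R_L) ≤ 0.0760, so R_th ≤ R_L · ε/(1−ε) = 6.80 kΩ × 0.0760/0.9240 = 559 Ω.
(Any R1, R2 with R2/(R1+R2) = 0.424 and R1‖R2 ≤ 559 Ω will meet the spec.)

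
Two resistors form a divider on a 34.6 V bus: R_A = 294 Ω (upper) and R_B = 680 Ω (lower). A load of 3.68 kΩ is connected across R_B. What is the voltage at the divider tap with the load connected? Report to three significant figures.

The load sits in parallel with R_B: R_B‖R_L = (680 × 3680) / (680 + 3680) = 573.9 Ω.
V_out = 34.6 × 573.9 / (294 + 573.9) = 34.6 × 573.9/867.9 = 22.9 V.
(Unloaded it would have been 24.2 V.)

V_out ≈ 22.9 V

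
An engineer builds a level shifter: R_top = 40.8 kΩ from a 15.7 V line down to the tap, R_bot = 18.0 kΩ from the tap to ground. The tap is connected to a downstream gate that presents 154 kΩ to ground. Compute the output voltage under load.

V_out ≈ 4.45 V

The load sits in parallel with R_bot: R_bot‖R_L = (18.0 × 154) / (18.0 + 154) = 16.12 kΩ.
V_out = 15.7 × 16.12 / (40.8 + 16.12) = 15.7 × 16.12/56.92 = 4.45 V.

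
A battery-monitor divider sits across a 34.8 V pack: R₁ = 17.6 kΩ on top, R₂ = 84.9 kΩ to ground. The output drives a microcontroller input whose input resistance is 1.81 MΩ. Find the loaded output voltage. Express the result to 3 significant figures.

The load sits in parallel with R₂: R₂‖R_L = (84.9 × 1810) / (84.9 + 1810) = 81.10 kΩ.
V_out = 34.8 × 81.10 / (17.6 + 81.10) = 34.8 × 81.10/98.70 = 28.6 V.

V_out ≈ 28.6 V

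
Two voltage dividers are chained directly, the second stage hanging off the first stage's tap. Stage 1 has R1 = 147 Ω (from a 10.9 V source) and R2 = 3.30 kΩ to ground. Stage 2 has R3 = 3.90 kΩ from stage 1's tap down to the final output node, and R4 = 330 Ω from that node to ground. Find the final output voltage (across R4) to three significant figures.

Stage 2 presents R3+R4 = 4230 Ω as a load on stage 1's tap.
Stage 1's lower leg becomes R2‖(R3+R4) = 1854 Ω, so V_mid = 10.9 × 1854/2001 = 10.10 V.
Stage 2 is itself unloaded: V_out = V_mid × R4/(R3+R4) = 10.10 × 330/4230 = 0.788 V.

V_out ≈ 0.788 V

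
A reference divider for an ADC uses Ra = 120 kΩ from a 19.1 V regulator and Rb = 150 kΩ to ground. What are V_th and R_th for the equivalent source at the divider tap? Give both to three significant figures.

V_th is the open-circuit tap voltage: 19.1 × 150/(120 + 150) = 10.6 V.
With the supply zeroed, Ra and Rb appear in parallel from the tap: R_th = Ra‖Rb = (120 × 150)/270.0 = 66.7 kΩ.

V_th = 10.6 V, R_th = 66.7 kΩ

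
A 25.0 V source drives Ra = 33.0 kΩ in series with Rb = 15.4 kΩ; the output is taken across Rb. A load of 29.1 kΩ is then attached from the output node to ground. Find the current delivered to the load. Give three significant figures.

I_L ≈ 0.201 mA

Rb‖R_L = 10.07 kΩ; V_out = 25.0 × 10.07/43.07 = 5.845 V.
I_L = V_out / R_L = 5.845 / 29.1 kΩ = 0.201 mA.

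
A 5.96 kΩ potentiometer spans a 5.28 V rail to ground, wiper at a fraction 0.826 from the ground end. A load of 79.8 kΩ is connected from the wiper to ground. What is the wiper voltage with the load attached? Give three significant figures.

The wiper splits the pot into (1−α)R = 1.037 kΩ above and αR = 4.923 kΩ below.
Lower section ‖ load = 4.637 kΩ.
V_wiper = 5.28 × 4.637/(1.037 + 4.637) = 4.31 V.

V ≈ 4.31 V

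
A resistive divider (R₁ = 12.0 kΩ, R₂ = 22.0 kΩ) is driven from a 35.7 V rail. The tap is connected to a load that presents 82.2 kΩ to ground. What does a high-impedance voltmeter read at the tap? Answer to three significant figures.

V_out ≈ 21.1 V

The load sits in parallel with R₂: R₂‖R_L = (22.0 × 82.2) / (22.0 + 82.2) = 17.36 kΩ.
V_out = 35.7 × 17.36 / (12.0 + 17.36) = 35.7 × 17.36/29.36 = 21.1 V.
(Unloaded it would have been 23.1 V.)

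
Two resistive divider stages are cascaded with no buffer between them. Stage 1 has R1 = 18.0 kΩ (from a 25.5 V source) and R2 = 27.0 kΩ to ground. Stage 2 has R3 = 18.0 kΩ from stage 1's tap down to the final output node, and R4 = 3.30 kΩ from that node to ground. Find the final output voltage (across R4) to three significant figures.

V_out ≈ 1.57 V

Stage 2 presents R3+R4 = 21.30 kΩ as a load on stage 1's tap.
Stage 1's lower leg becomes R2‖(R3+R4) = 11.91 kΩ, so V_mid = 25.5 × 11.91/29.91 = 10.15 V.
Stage 2 is itself unloaded: V_out = V_mid × R4/(R3+R4) = 10.15 × 3.30/21.30 = 1.57 V.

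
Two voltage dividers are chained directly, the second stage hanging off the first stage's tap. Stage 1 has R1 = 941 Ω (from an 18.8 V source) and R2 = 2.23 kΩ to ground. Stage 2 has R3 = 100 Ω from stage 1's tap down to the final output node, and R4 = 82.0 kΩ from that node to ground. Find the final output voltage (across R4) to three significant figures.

V_out ≈ 13.1 V

Stage 2 presents R3+R4 = 82100 Ω as a load on stage 1's tap.
Stage 1's lower leg becomes R2‖(R3+R4) = 2171 Ω, so V_mid = 18.8 × 2171/3112 = 13.12 V.
Stage 2 is itself unloaded: V_out = V_mid × R4/(R3+R4) = 13.12 × 82000/82100 = 13.1 V.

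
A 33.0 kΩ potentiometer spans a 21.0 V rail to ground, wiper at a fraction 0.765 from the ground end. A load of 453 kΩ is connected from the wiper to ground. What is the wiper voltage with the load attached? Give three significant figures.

V ≈ 15.9 V

The wiper splits the pot into (1−α)R = 7.755 kΩ above and αR = 25.25 kΩ below.
Lower section ‖ load = 23.91 kΩ.
V_wiper = 21.0 × 23.91/(7.755 + 23.91) = 15.9 V.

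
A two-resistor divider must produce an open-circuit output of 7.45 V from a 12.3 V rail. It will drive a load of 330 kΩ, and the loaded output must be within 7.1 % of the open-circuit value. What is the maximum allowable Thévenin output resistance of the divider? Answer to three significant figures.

Loading drop = R_th/(R_th + R_L) ≤ 0.0710, so R_th ≤ R_L · ε/(1−ε) = 330 kΩ × 0.0710/0.9290 = 25.2 kΩ.

R_th ≤ 25.2 kΩ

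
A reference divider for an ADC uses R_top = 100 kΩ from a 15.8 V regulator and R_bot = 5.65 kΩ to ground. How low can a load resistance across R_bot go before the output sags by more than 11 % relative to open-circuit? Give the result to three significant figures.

R_L(min) ≈ 43.3 kΩ

Output resistance R_th = R_top‖R_bot = (100 × 5.65)/105.7 = 5.348 kΩ.
The fractional drop is R_th/(R_th + R_L); requiring this ≤ 0.110 gives R_L ≥ R_th(1/0.110 − 1) = 5.348 × 8.091 = 43.3 kΩ.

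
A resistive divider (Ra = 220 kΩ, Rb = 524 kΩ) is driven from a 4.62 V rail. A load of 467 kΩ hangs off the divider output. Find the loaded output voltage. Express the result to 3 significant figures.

The load sits in parallel with Rb: Rb‖R_L = (524 × 467) / (524 + 467) = 246.9 kΩ.
V_out = 4.62 × 246.9 / (220 + 246.9) = 4.62 × 246.9/466.9 = 2.44 V.

V_out ≈ 2.44 V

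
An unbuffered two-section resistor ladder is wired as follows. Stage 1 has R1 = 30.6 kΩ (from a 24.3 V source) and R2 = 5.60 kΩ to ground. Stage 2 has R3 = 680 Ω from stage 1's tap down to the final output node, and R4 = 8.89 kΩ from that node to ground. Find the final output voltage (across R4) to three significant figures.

V_out ≈ 2.34 V

Stage 2 presents R3+R4 = 9570 Ω as a load on stage 1's tap.
Stage 1's lower leg becomes R2‖(R3+R4) = 3533 Ω, so V_mid = 24.3 × 3533/34130 = 2.515 V.
Stage 2 is itself unloaded: V_out = V_mid × R4/(R3+R4) = 2.515 × 8890/9570 = 2.34 V.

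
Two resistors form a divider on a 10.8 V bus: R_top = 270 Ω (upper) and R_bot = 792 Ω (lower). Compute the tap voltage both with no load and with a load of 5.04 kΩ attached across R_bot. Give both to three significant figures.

Unloaded: 8.05 V; loaded: 7.74 V

Open-circuit: V = 10.8 × 792/(270 + 792) = 8.05 V.
With the load, R_bot becomes R_bot‖R_L = 684.4 Ω, so V = 10.8 × 684.4/954.4 = 7.74 V.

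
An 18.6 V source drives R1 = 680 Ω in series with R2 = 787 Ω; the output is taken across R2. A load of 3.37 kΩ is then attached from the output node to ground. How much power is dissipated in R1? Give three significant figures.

Total resistance from the source is R1 + (R2‖R_L) = 1318 Ω, so I = 18.6/1318 Ω = 14.11 mA.
P = I²·R1 = (14.11 mA)² × 680 Ω = 135 mW.

P ≈ 135 mW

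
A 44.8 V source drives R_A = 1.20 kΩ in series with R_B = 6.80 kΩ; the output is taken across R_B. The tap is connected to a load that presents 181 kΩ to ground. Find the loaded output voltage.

V_out ≈ 37.9 V

The load sits in parallel with R_B: R_B‖R_L = (6.80 × 181) / (6.80 + 181) = 6.554 kΩ.
V_out = 44.8 × 6.554 / (1.20 + 6.554) = 44.8 × 6.554/7.754 = 37.9 V.
(Unloaded it would have been 38.1 V.)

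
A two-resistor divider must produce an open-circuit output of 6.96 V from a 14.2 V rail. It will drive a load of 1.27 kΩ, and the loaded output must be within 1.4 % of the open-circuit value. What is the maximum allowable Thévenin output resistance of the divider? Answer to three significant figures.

R_th ≤ 18.0 Ω

Loading drop = R_th/(R_th + R_L) ≤ 0.0140, so R_th ≤ R_L · ε/(1−ε) = 1.27 kΩ × 0.0140/0.9860 = 18.0 Ω.
(Any R1, R2 with R2/(R1+R2) = 0.490 and R1‖R2 ≤ 18.0 Ω will meet the spec.)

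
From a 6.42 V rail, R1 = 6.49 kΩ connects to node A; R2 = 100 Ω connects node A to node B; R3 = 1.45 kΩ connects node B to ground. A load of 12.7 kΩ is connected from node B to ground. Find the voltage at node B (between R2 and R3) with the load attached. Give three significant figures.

V ≈ 1.06 V

At node B, R3 is in parallel with the load: R3‖R_L = 1301 Ω.
Below node A the resistance is R2 + (R3‖R_L) = 1401 Ω, so V_A = 6.42 × 1401/7891 = 1.140 V.
Then V_B = V_A × (R3‖R_L)/(R2 + R3‖R_L) = 1.140 × 1301/1401 = 1.06 V.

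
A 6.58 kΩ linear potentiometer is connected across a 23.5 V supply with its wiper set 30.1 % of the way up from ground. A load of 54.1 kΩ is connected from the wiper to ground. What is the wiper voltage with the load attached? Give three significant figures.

The wiper splits the pot into (1−α)R = 4.599 kΩ above and αR = 1.981 kΩ below.
Lower section ‖ load = 1.911 kΩ.
V_wiper = 23.5 × 1.911/(4.599 + 1.911) = 6.90 V.

V ≈ 6.90 V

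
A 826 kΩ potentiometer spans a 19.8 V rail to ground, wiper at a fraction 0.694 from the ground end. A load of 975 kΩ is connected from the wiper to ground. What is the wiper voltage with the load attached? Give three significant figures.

V ≈ 11.6 V

The wiper splits the pot into (1−α)R = 252.8 kΩ above and αR = 573.2 kΩ below.
Lower section ‖ load = 361.0 kΩ.
V_wiper = 19.8 × 361.0/(252.8 + 361.0) = 11.6 V.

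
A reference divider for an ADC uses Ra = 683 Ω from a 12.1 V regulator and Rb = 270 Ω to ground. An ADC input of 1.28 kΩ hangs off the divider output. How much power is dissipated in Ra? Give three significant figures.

P ≈ 122 mW

Total resistance from the source is Ra + (Rb‖R_L) = 906.0 Ω, so I = 12.1/906.0 Ω = 13.36 mA.
P = I²·Ra = (13.36 mA)² × 683 Ω = 122 mW.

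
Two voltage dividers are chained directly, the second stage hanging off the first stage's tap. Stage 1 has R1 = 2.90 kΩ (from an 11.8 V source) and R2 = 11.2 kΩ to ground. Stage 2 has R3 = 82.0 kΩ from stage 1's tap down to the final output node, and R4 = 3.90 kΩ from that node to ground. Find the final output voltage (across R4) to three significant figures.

V_out ≈ 0.414 V

Stage 2 presents R3+R4 = 85.90 kΩ as a load on stage 1's tap.
Stage 1's lower leg becomes R2‖(R3+R4) = 9.908 kΩ, so V_mid = 11.8 × 9.908/12.81 = 9.128 V.
Stage 2 is itself unloaded: V_out = V_mid × R4/(R3+R4) = 9.128 × 3.90/85.90 = 0.414 V.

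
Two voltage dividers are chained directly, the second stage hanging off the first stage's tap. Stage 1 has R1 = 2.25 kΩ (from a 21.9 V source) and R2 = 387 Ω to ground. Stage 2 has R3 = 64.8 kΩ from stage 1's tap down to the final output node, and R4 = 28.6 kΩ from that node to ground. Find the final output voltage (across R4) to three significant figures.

Stage 2 presents R3+R4 = 93400 Ω as a load on stage 1's tap.
Stage 1's lower leg becomes R2‖(R3+R4) = 385.4 Ω, so V_mid = 21.9 × 385.4/2635 = 3.203 V.
Stage 2 is itself unloaded: V_out = V_mid × R4/(R3+R4) = 3.203 × 28600/93400 = 0.981 V.

V_out ≈ 0.981 V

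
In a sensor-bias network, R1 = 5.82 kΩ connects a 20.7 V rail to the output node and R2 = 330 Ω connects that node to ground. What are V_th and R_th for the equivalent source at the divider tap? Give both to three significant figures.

V_th = 1.11 V, R_th = 312 Ω

V_th is the open-circuit tap voltage: 20.7 × 330/(5820 + 330) = 1.11 V.
With the supply zeroed, R1 and R2 appear in parallel from the tap: R_th = R1‖R2 = (5820 × 330)/6150 = 312 Ω.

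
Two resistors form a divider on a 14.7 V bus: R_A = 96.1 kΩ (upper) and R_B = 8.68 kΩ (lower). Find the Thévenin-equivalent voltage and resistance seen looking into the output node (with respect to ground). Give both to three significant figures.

V_th is the open-circuit tap voltage: 14.7 × 8.68/(96.1 + 8.68) = 1.22 V.
With the supply zeroed, R_A and R_B appear in parallel from the tap: R_th = R_A‖R_B = (96.1 × 8.68)/104.8 = 7.96 kΩ.

V_th = 1.22 V, R_th = 7.96 kΩ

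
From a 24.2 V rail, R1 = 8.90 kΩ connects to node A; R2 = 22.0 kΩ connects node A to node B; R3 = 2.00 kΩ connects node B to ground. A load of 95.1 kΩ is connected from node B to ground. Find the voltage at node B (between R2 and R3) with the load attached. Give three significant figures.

At node B, R3 is in parallel with the load: R3‖R_L = 1.959 kΩ.
Below node A the resistance is R2 + (R3‖R_L) = 23.96 kΩ, so V_A = 24.2 × 23.96/32.86 = 17.65 V.
Then V_B = V_A × (R3‖R_L)/(R2 + R3‖R_L) = 17.65 × 1.959/23.96 = 1.44 V.

V ≈ 1.44 V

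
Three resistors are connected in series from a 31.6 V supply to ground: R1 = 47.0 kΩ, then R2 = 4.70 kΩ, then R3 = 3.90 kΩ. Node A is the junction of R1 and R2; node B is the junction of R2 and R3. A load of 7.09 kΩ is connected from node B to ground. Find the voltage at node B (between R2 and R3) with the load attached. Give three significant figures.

At node B, R3 is in parallel with the load: R3‖R_L = 2.516 kΩ.
Below node A the resistance is R2 + (R3‖R_L) = 7.216 kΩ, so V_A = 31.6 × 7.216/54.22 = 4.206 V.
Then V_B = V_A × (R3‖R_L)/(R2 + R3‖R_L) = 4.206 × 2.516/7.216 = 1.47 V.

V ≈ 1.47 V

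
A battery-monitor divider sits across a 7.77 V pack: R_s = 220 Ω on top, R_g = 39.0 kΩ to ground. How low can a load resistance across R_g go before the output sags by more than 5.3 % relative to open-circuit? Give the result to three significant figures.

R_L(min) ≈ 3.91 kΩ

Output resistance R_th = R_s‖R_g = (220 × 39000)/39220 = 218.8 Ω.
The fractional drop is R_th/(R_th + R_L); requiring this ≤ 0.0530 gives R_L ≥ R_th(1/0.0530 − 1) = 218.8 × 17.87 = 3.91 kΩ.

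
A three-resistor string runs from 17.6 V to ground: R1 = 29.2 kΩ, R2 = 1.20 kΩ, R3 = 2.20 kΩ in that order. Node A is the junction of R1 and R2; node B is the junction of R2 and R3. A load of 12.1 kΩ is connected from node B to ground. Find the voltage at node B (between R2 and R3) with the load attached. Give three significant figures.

V ≈ 1.02 V

At node B, R3 is in parallel with the load: R3‖R_L = 1.862 kΩ.
Below node A the resistance is R2 + (R3‖R_L) = 3.062 kΩ, so V_A = 17.6 × 3.062/32.26 = 1.670 V.
Then V_B = V_A × (R3‖R_L)/(R2 + R3‖R_L) = 1.670 × 1.862/3.062 = 1.02 V.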